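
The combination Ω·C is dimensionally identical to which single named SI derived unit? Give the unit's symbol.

Wb

Ω = V/A (resistance = voltage per current),
    = kg·m²·s⁻³·A⁻².
C = A·s = s·A (charge = current × time).
Combining: Ω·C = (kg·m²·s⁻³·A⁻²) · (s·A) = kg·m²·s⁻²·A⁻¹.
kg·m²·s⁻²·A⁻¹ is the base-SI form of the weber.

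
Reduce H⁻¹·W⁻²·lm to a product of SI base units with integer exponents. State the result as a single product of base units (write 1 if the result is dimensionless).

H = kg·m²·s⁻²·A⁻².
So H⁻¹ = kg⁻¹·m⁻²·s²·A².
W = kg·m²·s⁻³.
So W⁻² = kg⁻²·m⁻⁴·s⁶.
lm = cd.
Combining: H⁻¹·W⁻²·lm = (kg⁻¹·m⁻²·s²·A²) · (kg⁻²·m⁻⁴·s⁶) · cd = kg⁻³·m⁻⁶·s⁸·A²·cd.

kg⁻³·m⁻⁶·s⁸·A²·cd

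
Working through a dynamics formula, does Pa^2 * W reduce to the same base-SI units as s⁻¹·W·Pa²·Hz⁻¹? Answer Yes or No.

Left side:
  Pa = kg·m⁻¹·s⁻².
  So Pa² = kg²·m⁻²·s⁻⁴.
  W = kg·m²·s⁻³.
  Combining: Pa²·W = (kg²·m⁻²·s⁻⁴) · (kg·m²·s⁻³) = kg³·s⁻⁷.
Right side:
  W = kg·m²·s⁻³.
  Pa = kg·m⁻¹·s⁻².
  So Pa² = kg²·m⁻²·s⁻⁴.
  Hz = s⁻¹.
  So Hz⁻¹ = s.
  Combining: s⁻¹·W·Pa²·Hz⁻¹ = s⁻¹ · (kg·m²·s⁻³) · (kg²·m⁻²·s⁻⁴) · s = kg³·s⁻⁷.
Both reduce to kg³·s⁻⁷.

Yes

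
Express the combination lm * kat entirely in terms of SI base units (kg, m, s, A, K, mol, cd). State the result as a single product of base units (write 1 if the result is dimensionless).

lm = cd.
kat = s⁻¹·mol.
Combining: lm·kat = cd · (s⁻¹·mol) = s⁻¹·mol·cd.

s⁻¹·mol·cd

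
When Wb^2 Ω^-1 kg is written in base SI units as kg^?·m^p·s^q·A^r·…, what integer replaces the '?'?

2

Wb = V·s (flux: a volt is a weber per second),
    = kg·m²·s⁻²·A⁻¹.
So Wb² = kg²·m⁴·s⁻⁴·A⁻².
Ω = V/A (resistance = voltage per current),
    = kg·m²·s⁻³·A⁻².
So Ω⁻¹ = kg⁻¹·m⁻²·s³·A².
Combining: Wb²·Ω⁻¹·kg = (kg²·m⁴·s⁻⁴·A⁻²) · (kg⁻¹·m⁻²·s³·A²) · kg = kg²·m²·s⁻¹.
The exponent of kg is 2.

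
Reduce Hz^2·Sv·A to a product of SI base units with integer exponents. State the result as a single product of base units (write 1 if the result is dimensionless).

Hz = s⁻¹.
So Hz² = s⁻².
Sv = m²·s⁻².
Combining: Hz²·Sv·A = s⁻² · (m²·s⁻²) · A = m²·s⁻⁴·A.

m²·s⁻⁴·A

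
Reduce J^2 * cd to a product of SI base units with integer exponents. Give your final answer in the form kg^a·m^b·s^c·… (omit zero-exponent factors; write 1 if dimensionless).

J = kg·m²·s⁻².
So J² = kg²·m⁴·s⁻⁴.
Combining: J²·cd = (kg²·m⁴·s⁻⁴) · cd = kg²·m⁴·s⁻⁴·cd.

kg²·m⁴·s⁻⁴·cd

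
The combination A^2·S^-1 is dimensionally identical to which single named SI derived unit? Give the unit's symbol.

S = kg⁻¹·m⁻²·s³·A².
So S⁻¹ = kg·m²·s⁻³·A⁻².
Combining: A²·S⁻¹ = A² · (kg·m²·s⁻³·A⁻²) = kg·m²·s⁻³.
kg·m²·s⁻³ is the base-SI form of the watt.

W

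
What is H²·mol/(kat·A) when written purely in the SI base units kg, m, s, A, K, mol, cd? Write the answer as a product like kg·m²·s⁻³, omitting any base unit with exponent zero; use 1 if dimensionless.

kg²·m⁴·s⁻³·A⁻⁵

kat = s⁻¹·mol.
So kat⁻¹ = s·mol⁻¹.
H = kg·m²·s⁻²·A⁻².
So H² = kg²·m⁴·s⁻⁴·A⁻⁴.
Combining: kat⁻¹·A⁻¹·H²·mol = (s·mol⁻¹) · A⁻¹ · (kg²·m⁴·s⁻⁴·A⁻⁴) · mol = kg²·m⁴·s⁻³·A⁻⁵.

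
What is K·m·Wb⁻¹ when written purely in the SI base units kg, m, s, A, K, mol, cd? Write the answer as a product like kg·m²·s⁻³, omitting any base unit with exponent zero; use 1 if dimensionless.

Wb = kg·m²·s⁻²·A⁻¹.
So Wb⁻¹ = kg⁻¹·m⁻²·s²·A.
Combining: K·m·Wb⁻¹ = K · m · (kg⁻¹·m⁻²·s²·A) = kg⁻¹·m⁻¹·s²·A·K.

kg⁻¹·m⁻¹·s²·A·K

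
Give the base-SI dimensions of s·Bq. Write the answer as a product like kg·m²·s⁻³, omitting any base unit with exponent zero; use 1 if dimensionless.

1

Bq = 1/s = s⁻¹ (activity is decays per second).
Combining: s·Bq = s · s⁻¹ = 1.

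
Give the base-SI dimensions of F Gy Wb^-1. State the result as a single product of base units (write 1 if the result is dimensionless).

kg⁻²·m⁻²·s⁴·A³

F = C/V (capacitance = charge per voltage),
    = A·s/(kg·m²·s⁻³·A⁻¹) (substituting C and V),
    = kg⁻¹·m⁻²·s⁴·A².
Gy = J/kg (absorbed dose = energy per mass),
    = m²·s⁻².
Wb = V·s (flux: a volt is a weber per second),
    = kg·m²·s⁻²·A⁻¹.
So Wb⁻¹ = kg⁻¹·m⁻²·s²·A.
Combining: F·Gy·Wb⁻¹ = (kg⁻¹·m⁻²·s⁴·A²) · (m²·s⁻²) · (kg⁻¹·m⁻²·s²·A) = kg⁻²·m⁻²·s⁴·A³.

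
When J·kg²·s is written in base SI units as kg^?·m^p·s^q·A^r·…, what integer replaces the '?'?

3

J = kg·m²·s⁻².
Combining: J·kg²·s = (kg·m²·s⁻²) · kg² · s = kg³·m²·s⁻¹.
The exponent of kg is 3.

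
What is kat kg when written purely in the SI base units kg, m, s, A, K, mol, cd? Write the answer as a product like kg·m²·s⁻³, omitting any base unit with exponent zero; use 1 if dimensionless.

kg·s⁻¹·mol

kat = mol/s = s⁻¹·mol (catalytic activity).
Combining: kat·kg = (s⁻¹·mol) · kg = kg·s⁻¹·mol.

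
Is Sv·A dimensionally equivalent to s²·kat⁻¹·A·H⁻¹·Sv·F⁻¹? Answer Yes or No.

Left side:
  Sv = m²·s⁻².
  Combining: Sv·A = (m²·s⁻²) · A = m²·s⁻²·A.
Right side:
  kat = s⁻¹·mol.
  So kat⁻¹ = s·mol⁻¹.
  H = kg·m²·s⁻²·A⁻².
  So H⁻¹ = kg⁻¹·m⁻²·s²·A².
  Sv = m²·s⁻².
  F = kg⁻¹·m⁻²·s⁴·A².
  So F⁻¹ = kg·m²·s⁻⁴·A⁻².
  Combining: s²·kat⁻¹·A·H⁻¹·Sv·F⁻¹ = s² · (s·mol⁻¹) · A · (kg⁻¹·m⁻²·s²·A²) · (m²·s⁻²) · (kg·m²·s⁻⁴·A⁻²) = m²·s⁻¹·A·mol⁻¹.
Left is m²·s⁻²·A; right is m²·s⁻¹·A·mol⁻¹ — different.

No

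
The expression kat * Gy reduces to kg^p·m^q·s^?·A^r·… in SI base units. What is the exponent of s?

-3

kat = mol/s = s⁻¹·mol (catalytic activity).
Gy = J/kg (absorbed dose = energy per mass),
    = m²·s⁻².
Combining: kat·Gy = (s⁻¹·mol) · (m²·s⁻²) = m²·s⁻³·mol.
The exponent of s is -3.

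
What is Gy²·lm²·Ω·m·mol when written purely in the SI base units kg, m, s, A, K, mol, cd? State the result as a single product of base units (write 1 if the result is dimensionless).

kg·m⁷·s⁻⁷·A⁻²·mol·cd²

Gy = J/kg (absorbed dose = energy per mass),
    = m²·s⁻².
So Gy² = m⁴·s⁻⁴.
lm = cd·sr = cd (luminous flux; sr is dimensionless).
So lm² = cd².
Ω = V/A (resistance = voltage per current),
    = kg·m²·s⁻³·A⁻².
Combining: Gy²·lm²·Ω·m·mol = (m⁴·s⁻⁴) · cd² · (kg·m²·s⁻³·A⁻²) · m · mol = kg·m⁷·s⁻⁷·A⁻²·mol·cd².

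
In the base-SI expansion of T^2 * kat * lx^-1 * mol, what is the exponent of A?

T = kg·s⁻²·A⁻¹.
So T² = kg²·s⁻⁴·A⁻².
kat = s⁻¹·mol.
lx = m⁻²·cd.
So lx⁻¹ = m²·cd⁻¹.
Combining: T²·kat·lx⁻¹·mol = (kg²·s⁻⁴·A⁻²) · (s⁻¹·mol) · (m²·cd⁻¹) · mol = kg²·m²·s⁻⁵·A⁻²·mol²·cd⁻¹.
The exponent of A is -2.

-2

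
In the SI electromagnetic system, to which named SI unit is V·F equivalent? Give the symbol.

V = W/A (potential = power per current),
    = kg·m²·s⁻³·A⁻¹.
F = C/V (capacitance = charge per voltage),
    = A·s/(kg·m²·s⁻³·A⁻¹) (substituting C and V),
    = kg⁻¹·m⁻²·s⁴·A².
Combining: V·F = (kg·m²·s⁻³·A⁻¹) · (kg⁻¹·m⁻²·s⁴·A²) = s·A.
s·A is the base-SI form of the coulomb.

C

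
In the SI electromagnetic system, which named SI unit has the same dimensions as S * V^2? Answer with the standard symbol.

S = 1/Ω (conductance is reciprocal resistance),
    = kg⁻¹·m⁻²·s³·A².
V = W/A (potential = power per current),
    = kg·m²·s⁻³·A⁻¹.
So V² = kg²·m⁴·s⁻⁶·A⁻².
Combining: S·V² = (kg⁻¹·m⁻²·s³·A²) · (kg²·m⁴·s⁻⁶·A⁻²) = kg·m²·s⁻³.
kg·m²·s⁻³ is the base-SI form of the watt.

W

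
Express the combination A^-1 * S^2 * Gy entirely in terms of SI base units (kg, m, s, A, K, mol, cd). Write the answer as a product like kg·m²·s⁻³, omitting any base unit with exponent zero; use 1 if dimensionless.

S = 1/Ω (conductance is reciprocal resistance),
    = kg⁻¹·m⁻²·s³·A².
So S² = kg⁻²·m⁻⁴·s⁶·A⁴.
Gy = J/kg (absorbed dose = energy per mass),
    = m²·s⁻².
Combining: A⁻¹·S²·Gy = A⁻¹ · (kg⁻²·m⁻⁴·s⁶·A⁴) · (m²·s⁻²) = kg⁻²·m⁻²·s⁴·A³.

kg⁻²·m⁻²·s⁴·A³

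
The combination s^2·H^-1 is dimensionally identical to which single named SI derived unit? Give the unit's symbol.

F

H = Wb/A (inductance = flux per current),
    = kg·m²·s⁻²·A⁻².
So H⁻¹ = kg⁻¹·m⁻²·s²·A².
Combining: s²·H⁻¹ = s² · (kg⁻¹·m⁻²·s²·A²) = kg⁻¹·m⁻²·s⁴·A².
kg⁻¹·m⁻²·s⁴·A² is the base-SI form of the farad.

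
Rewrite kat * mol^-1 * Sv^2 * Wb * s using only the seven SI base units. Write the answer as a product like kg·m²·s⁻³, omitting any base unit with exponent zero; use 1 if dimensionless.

kat = s⁻¹·mol.
Sv = m²·s⁻².
So Sv² = m⁴·s⁻⁴.
Wb = kg·m²·s⁻²·A⁻¹.
Combining: kat·mol⁻¹·Sv²·Wb·s = (s⁻¹·mol) · mol⁻¹ · (m⁴·s⁻⁴) · (kg·m²·s⁻²·A⁻¹) · s = kg·m⁶·s⁻⁶·A⁻¹.

kg·m⁶·s⁻⁶·A⁻¹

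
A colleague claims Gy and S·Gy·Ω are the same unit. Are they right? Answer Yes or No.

Yes

Left side:
  Gy = m²·s⁻².
Right side:
  S = 1/Ω (conductance is reciprocal resistance),
      = kg⁻¹·m⁻²·s³·A².
  Gy = J/kg (absorbed dose = energy per mass),
      = m²·s⁻².
  Ω = V/A (resistance = voltage per current),
      = kg·m²·s⁻³·A⁻².
  Combining: S·Gy·Ω = (kg⁻¹·m⁻²·s³·A²) · (m²·s⁻²) · (kg·m²·s⁻³·A⁻²) = m²·s⁻².
Both reduce to m²·s⁻².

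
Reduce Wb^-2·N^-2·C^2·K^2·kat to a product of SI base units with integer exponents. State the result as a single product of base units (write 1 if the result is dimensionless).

Wb = V·s (flux: a volt is a weber per second),
    = kg·m²·s⁻²·A⁻¹.
So Wb⁻² = kg⁻²·m⁻⁴·s⁴·A².
N = kg·m/s² = kg·m·s⁻² (force = mass × acceleration).
So N⁻² = kg⁻²·m⁻²·s⁴.
C = A·s = s·A (charge = current × time).
So C² = s²·A².
kat = mol/s = s⁻¹·mol (catalytic activity).
Combining: Wb⁻²·N⁻²·C²·K²·kat = (kg⁻²·m⁻⁴·s⁴·A²) · (kg⁻²·m⁻²·s⁴) · (s²·A²) · K² · (s⁻¹·mol) = kg⁻⁴·m⁻⁶·s⁹·A⁴·K²·mol.

kg⁻⁴·m⁻⁶·s⁹·A⁴·K²·mol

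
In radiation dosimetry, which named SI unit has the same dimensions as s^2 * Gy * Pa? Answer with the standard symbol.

Gy = J/kg (absorbed dose = energy per mass),
    = m²·s⁻².
Pa = N/m² (pressure = force per area),
    = kg·m⁻¹·s⁻².
Combining: s²·Gy·Pa = s² · (m²·s⁻²) · (kg·m⁻¹·s⁻²) = kg·m·s⁻².
kg·m·s⁻² is the base-SI form of the newton.

N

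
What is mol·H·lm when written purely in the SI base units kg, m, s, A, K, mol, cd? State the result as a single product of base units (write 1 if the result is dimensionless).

H = kg·m²·s⁻²·A⁻².
lm = cd.
Combining: mol·H·lm = mol · (kg·m²·s⁻²·A⁻²) · cd = kg·m²·s⁻²·A⁻²·mol·cd.

kg·m²·s⁻²·A⁻²·mol·cd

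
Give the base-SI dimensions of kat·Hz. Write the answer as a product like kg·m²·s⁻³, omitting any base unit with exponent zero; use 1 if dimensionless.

s⁻²·mol

kat = mol/s = s⁻¹·mol (catalytic activity).
Hz = 1/s = s⁻¹ (frequency is cycles per second).
Combining: kat·Hz = (s⁻¹·mol) · s⁻¹ = s⁻²·mol.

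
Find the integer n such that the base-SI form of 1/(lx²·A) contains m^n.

4

lx = m⁻²·cd.
So lx⁻² = m⁴·cd⁻².
Combining: lx⁻²·A⁻¹ = (m⁴·cd⁻²) · A⁻¹ = m⁴·A⁻¹·cd⁻².
The exponent of m is 4.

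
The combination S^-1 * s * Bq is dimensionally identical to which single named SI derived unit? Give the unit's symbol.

S = 1/Ω (conductance is reciprocal resistance),
    = kg⁻¹·m⁻²·s³·A².
So S⁻¹ = kg·m²·s⁻³·A⁻².
Bq = 1/s = s⁻¹ (activity is decays per second).
Combining: S⁻¹·s·Bq = (kg·m²·s⁻³·A⁻²) · s · s⁻¹ = kg·m²·s⁻³·A⁻².
kg·m²·s⁻³·A⁻² is the base-SI form of the ohm.

Ω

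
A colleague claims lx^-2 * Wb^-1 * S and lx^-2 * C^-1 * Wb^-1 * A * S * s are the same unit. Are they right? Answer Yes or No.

Yes

Left side:
  lx = lm/m² (illuminance = luminous flux per area),
      = m⁻²·cd.
  So lx⁻² = m⁴·cd⁻².
  Wb = V·s (flux: a volt is a weber per second),
      = kg·m²·s⁻²·A⁻¹.
  So Wb⁻¹ = kg⁻¹·m⁻²·s²·A.
  S = 1/Ω (conductance is reciprocal resistance),
      = kg⁻¹·m⁻²·s³·A².
  Combining: lx⁻²·Wb⁻¹·S = (m⁴·cd⁻²) · (kg⁻¹·m⁻²·s²·A) · (kg⁻¹·m⁻²·s³·A²) = kg⁻²·s⁵·A³·cd⁻².
Right side:
  lx = lm/m² (illuminance = luminous flux per area),
      = m⁻²·cd.
  So lx⁻² = m⁴·cd⁻².
  C = A·s = s·A (charge = current × time).
  So C⁻¹ = s⁻¹·A⁻¹.
  Wb = V·s (flux: a volt is a weber per second),
      = kg·m²·s⁻²·A⁻¹.
  So Wb⁻¹ = kg⁻¹·m⁻²·s²·A.
  S = 1/Ω (conductance is reciprocal resistance),
      = kg⁻¹·m⁻²·s³·A².
  Combining: lx⁻²·C⁻¹·Wb⁻¹·A·S·s = (m⁴·cd⁻²) · (s⁻¹·A⁻¹) · (kg⁻¹·m⁻²·s²·A) · A · (kg⁻¹·m⁻²·s³·A²) · s = kg⁻²·s⁵·A³·cd⁻².
Both reduce to kg⁻²·s⁵·A³·cd⁻².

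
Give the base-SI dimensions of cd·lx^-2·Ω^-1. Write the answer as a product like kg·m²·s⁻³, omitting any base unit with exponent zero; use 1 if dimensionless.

lx = lm/m² (illuminance = luminous flux per area),
    = m⁻²·cd.
So lx⁻² = m⁴·cd⁻².
Ω = V/A (resistance = voltage per current),
    = kg·m²·s⁻³·A⁻².
So Ω⁻¹ = kg⁻¹·m⁻²·s³·A².
Combining: cd·lx⁻²·Ω⁻¹ = cd · (m⁴·cd⁻²) · (kg⁻¹·m⁻²·s³·A²) = kg⁻¹·m²·s³·A²·cd⁻¹.

kg⁻¹·m²·s³·A²·cd⁻¹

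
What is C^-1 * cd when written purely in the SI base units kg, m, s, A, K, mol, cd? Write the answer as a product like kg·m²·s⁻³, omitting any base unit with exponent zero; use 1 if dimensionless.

C = s·A.
So C⁻¹ = s⁻¹·A⁻¹.
Combining: C⁻¹·cd = (s⁻¹·A⁻¹) · cd = s⁻¹·A⁻¹·cd.

s⁻¹·A⁻¹·cd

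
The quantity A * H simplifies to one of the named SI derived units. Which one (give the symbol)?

Wb

H = Wb/A (inductance = flux per current),
    = kg·m²·s⁻²·A⁻².
Combining: A·H = A · (kg·m²·s⁻²·A⁻²) = kg·m²·s⁻²·A⁻¹.
kg·m²·s⁻²·A⁻¹ is the base-SI form of the weber.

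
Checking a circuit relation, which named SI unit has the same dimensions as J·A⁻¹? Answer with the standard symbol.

J = kg·m²·s⁻².
Combining: J·A⁻¹ = (kg·m²·s⁻²) · A⁻¹ = kg·m²·s⁻²·A⁻¹.
kg·m²·s⁻²·A⁻¹ is the base-SI form of the weber.

Wb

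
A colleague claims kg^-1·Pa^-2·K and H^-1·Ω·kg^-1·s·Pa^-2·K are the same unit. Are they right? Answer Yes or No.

Yes

Left side:
  Pa = N/m² (pressure = force per area),
      = kg·m⁻¹·s⁻².
  So Pa⁻² = kg⁻²·m²·s⁴.
  Combining: kg⁻¹·Pa⁻²·K = kg⁻¹ · (kg⁻²·m²·s⁴) · K = kg⁻³·m²·s⁴·K.
Right side:
  H = Wb/A (inductance = flux per current),
      = kg·m²·s⁻²·A⁻².
  So H⁻¹ = kg⁻¹·m⁻²·s²·A².
  Ω = V/A (resistance = voltage per current),
      = kg·m²·s⁻³·A⁻².
  Pa = N/m² (pressure = force per area),
      = kg·m⁻¹·s⁻².
  So Pa⁻² = kg⁻²·m²·s⁴.
  Combining: H⁻¹·Ω·kg⁻¹·s·Pa⁻²·K = (kg⁻¹·m⁻²·s²·A²) · (kg·m²·s⁻³·A⁻²) · kg⁻¹ · s · (kg⁻²·m²·s⁴) · K = kg⁻³·m²·s⁴·K.
Both reduce to kg⁻³·m²·s⁴·K.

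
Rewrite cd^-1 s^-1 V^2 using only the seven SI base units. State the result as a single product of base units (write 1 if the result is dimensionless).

V = W/A (potential = power per current),
    = kg·m²·s⁻³·A⁻¹.
So V² = kg²·m⁴·s⁻⁶·A⁻².
Combining: cd⁻¹·s⁻¹·V² = cd⁻¹ · s⁻¹ · (kg²·m⁴·s⁻⁶·A⁻²) = kg²·m⁴·s⁻⁷·A⁻²·cd⁻¹.

kg²·m⁴·s⁻⁷·A⁻²·cd⁻¹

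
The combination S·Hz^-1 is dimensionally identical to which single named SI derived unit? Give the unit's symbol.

S = 1/Ω (conductance is reciprocal resistance),
    = kg⁻¹·m⁻²·s³·A².
Hz = 1/s = s⁻¹ (frequency is cycles per second).
So Hz⁻¹ = s.
Combining: S·Hz⁻¹ = (kg⁻¹·m⁻²·s³·A²) · s = kg⁻¹·m⁻²·s⁴·A².
kg⁻¹·m⁻²·s⁴·A² is the base-SI form of the farad.

F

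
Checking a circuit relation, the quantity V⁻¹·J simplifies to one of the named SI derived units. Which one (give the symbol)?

V = W/A (potential = power per current),
    = kg·m²·s⁻³·A⁻¹.
So V⁻¹ = kg⁻¹·m⁻²·s³·A.
J = N·m (work = force × distance),
    = kg·m²·s⁻².
Combining: V⁻¹·J = (kg⁻¹·m⁻²·s³·A) · (kg·m²·s⁻²) = s·A.
s·A is the base-SI form of the coulomb.

C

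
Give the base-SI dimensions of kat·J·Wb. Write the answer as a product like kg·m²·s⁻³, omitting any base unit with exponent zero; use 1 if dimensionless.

kg²·m⁴·s⁻⁵·A⁻¹·mol

kat = s⁻¹·mol.
J = kg·m²·s⁻².
Wb = kg·m²·s⁻²·A⁻¹.
Combining: kat·J·Wb = (s⁻¹·mol) · (kg·m²·s⁻²) · (kg·m²·s⁻²·A⁻¹) = kg²·m⁴·s⁻⁵·A⁻¹·mol.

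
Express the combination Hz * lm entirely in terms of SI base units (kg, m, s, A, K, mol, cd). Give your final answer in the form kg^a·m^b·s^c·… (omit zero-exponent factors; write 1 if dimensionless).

Hz = s⁻¹.
lm = cd.
Combining: Hz·lm = s⁻¹ · cd = s⁻¹·cd.

s⁻¹·cd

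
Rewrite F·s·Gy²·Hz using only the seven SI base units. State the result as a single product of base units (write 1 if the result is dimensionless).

F = kg⁻¹·m⁻²·s⁴·A².
Gy = m²·s⁻².
So Gy² = m⁴·s⁻⁴.
Hz = s⁻¹.
Combining: F·s·Gy²·Hz = (kg⁻¹·m⁻²·s⁴·A²) · s · (m⁴·s⁻⁴) · s⁻¹ = kg⁻¹·m²·A².

kg⁻¹·m²·A²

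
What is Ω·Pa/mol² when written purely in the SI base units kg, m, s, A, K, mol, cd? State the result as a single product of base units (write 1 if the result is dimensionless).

kg²·m·s⁻⁵·A⁻²·mol⁻²

Ω = kg·m²·s⁻³·A⁻².
Pa = kg·m⁻¹·s⁻².
Combining: Ω·mol⁻²·Pa = (kg·m²·s⁻³·A⁻²) · mol⁻² · (kg·m⁻¹·s⁻²) = kg²·m·s⁻⁵·A⁻²·mol⁻².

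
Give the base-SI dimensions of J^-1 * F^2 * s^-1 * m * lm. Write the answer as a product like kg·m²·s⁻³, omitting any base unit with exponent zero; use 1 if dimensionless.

kg⁻³·m⁻⁵·s⁹·A⁴·cd

J = N·m (work = force × distance),
    = kg·m²·s⁻².
So J⁻¹ = kg⁻¹·m⁻²·s².
F = C/V (capacitance = charge per voltage),
    = A·s/(kg·m²·s⁻³·A⁻¹) (substituting C and V),
    = kg⁻¹·m⁻²·s⁴·A².
So F² = kg⁻²·m⁻⁴·s⁸·A⁴.
lm = cd·sr = cd (luminous flux; sr is dimensionless).
Combining: J⁻¹·F²·s⁻¹·m·lm = (kg⁻¹·m⁻²·s²) · (kg⁻²·m⁻⁴·s⁸·A⁴) · s⁻¹ · m · cd = kg⁻³·m⁻⁵·s⁹·A⁴·cd.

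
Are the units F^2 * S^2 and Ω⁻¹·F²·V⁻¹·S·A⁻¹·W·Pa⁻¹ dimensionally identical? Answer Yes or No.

No

Left side:
  F = C/V (capacitance = charge per voltage),
      = A·s/(kg·m²·s⁻³·A⁻¹) (substituting C and V),
      = kg⁻¹·m⁻²·s⁴·A².
  So F² = kg⁻²·m⁻⁴·s⁸·A⁴.
  S = 1/Ω (conductance is reciprocal resistance),
      = kg⁻¹·m⁻²·s³·A².
  So S² = kg⁻²·m⁻⁴·s⁶·A⁴.
  Combining: F²·S² = (kg⁻²·m⁻⁴·s⁸·A⁴) · (kg⁻²·m⁻⁴·s⁶·A⁴) = kg⁻⁴·m⁻⁸·s¹⁴·A⁸.
Right side:
  Ω = kg·m²·s⁻³·A⁻².
  So Ω⁻¹ = kg⁻¹·m⁻²·s³·A².
  F = kg⁻¹·m⁻²·s⁴·A².
  So F² = kg⁻²·m⁻⁴·s⁸·A⁴.
  V = kg·m²·s⁻³·A⁻¹.
  So V⁻¹ = kg⁻¹·m⁻²·s³·A.
  S = kg⁻¹·m⁻²·s³·A².
  W = kg·m²·s⁻³.
  Pa = kg·m⁻¹·s⁻².
  So Pa⁻¹ = kg⁻¹·m·s².
  Combining: Ω⁻¹·F²·V⁻¹·S·A⁻¹·W·Pa⁻¹ = (kg⁻¹·m⁻²·s³·A²) · (kg⁻²·m⁻⁴·s⁸·A⁴) · (kg⁻¹·m⁻²·s³·A) · (kg⁻¹·m⁻²·s³·A²) · A⁻¹ · (kg·m²·s⁻³) · (kg⁻¹·m·s²) = kg⁻⁵·m⁻⁷·s¹⁶·A⁸.
Left is kg⁻⁴·m⁻⁸·s¹⁴·A⁸; right is kg⁻⁵·m⁻⁷·s¹⁶·A⁸ — different.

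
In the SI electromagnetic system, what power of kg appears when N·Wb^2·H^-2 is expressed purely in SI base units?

N = kg·m·s⁻².
Wb = kg·m²·s⁻²·A⁻¹.
So Wb² = kg²·m⁴·s⁻⁴·A⁻².
H = kg·m²·s⁻²·A⁻².
So H⁻² = kg⁻²·m⁻⁴·s⁴·A⁴.
Combining: N·Wb²·H⁻² = (kg·m·s⁻²) · (kg²·m⁴·s⁻⁴·A⁻²) · (kg⁻²·m⁻⁴·s⁴·A⁴) = kg·m·s⁻²·A².
The exponent of kg is 1.

1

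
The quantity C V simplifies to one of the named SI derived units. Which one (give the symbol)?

J

C = s·A.
V = kg·m²·s⁻³·A⁻¹.
Combining: C·V = (s·A) · (kg·m²·s⁻³·A⁻¹) = kg·m²·s⁻².
kg·m²·s⁻² is the base-SI form of the joule.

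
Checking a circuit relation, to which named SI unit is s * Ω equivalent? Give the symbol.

H

Ω = kg·m²·s⁻³·A⁻².
Combining: s·Ω = s · (kg·m²·s⁻³·A⁻²) = kg·m²·s⁻²·A⁻².
kg·m²·s⁻²·A⁻² is the base-SI form of the henry.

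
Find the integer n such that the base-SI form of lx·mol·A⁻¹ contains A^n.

lx = lm/m² (illuminance = luminous flux per area),
    = m⁻²·cd.
Combining: lx·mol·A⁻¹ = (m⁻²·cd) · mol · A⁻¹ = m⁻²·A⁻¹·mol·cd.
The exponent of A is -1.

-1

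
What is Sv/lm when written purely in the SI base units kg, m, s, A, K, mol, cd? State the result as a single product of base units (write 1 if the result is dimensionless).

lm = cd.
So lm⁻¹ = cd⁻¹.
Sv = m²·s⁻².
Combining: lm⁻¹·Sv = cd⁻¹ · (m²·s⁻²) = m²·s⁻²·cd⁻¹.

m²·s⁻²·cd⁻¹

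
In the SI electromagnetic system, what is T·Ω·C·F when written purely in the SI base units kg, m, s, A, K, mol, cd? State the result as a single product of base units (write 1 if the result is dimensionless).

T = kg·s⁻²·A⁻¹.
Ω = kg·m²·s⁻³·A⁻².
C = s·A.
F = kg⁻¹·m⁻²·s⁴·A².
Combining: T·Ω·C·F = (kg·s⁻²·A⁻¹) · (kg·m²·s⁻³·A⁻²) · (s·A) · (kg⁻¹·m⁻²·s⁴·A²) = kg.

kg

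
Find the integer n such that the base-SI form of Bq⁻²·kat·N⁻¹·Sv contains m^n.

1

Bq = s⁻¹.
So Bq⁻² = s².
kat = s⁻¹·mol.
N = kg·m·s⁻².
So N⁻¹ = kg⁻¹·m⁻¹·s².
Sv = m²·s⁻².
Combining: Bq⁻²·kat·N⁻¹·Sv = s² · (s⁻¹·mol) · (kg⁻¹·m⁻¹·s²) · (m²·s⁻²) = kg⁻¹·m·s·mol.
The exponent of m is 1.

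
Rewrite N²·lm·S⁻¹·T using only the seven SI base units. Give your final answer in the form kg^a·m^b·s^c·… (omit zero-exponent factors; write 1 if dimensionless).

N = kg·m/s² = kg·m·s⁻² (force = mass × acceleration).
So N² = kg²·m²·s⁻⁴.
lm = cd·sr = cd (luminous flux; sr is dimensionless).
S = 1/Ω (conductance is reciprocal resistance),
    = kg⁻¹·m⁻²·s³·A².
So S⁻¹ = kg·m²·s⁻³·A⁻².
T = Wb/m² (flux density = flux per area),
    = kg·s⁻²·A⁻¹.
Combining: N²·lm·S⁻¹·T = (kg²·m²·s⁻⁴) · cd · (kg·m²·s⁻³·A⁻²) · (kg·s⁻²·A⁻¹) = kg⁴·m⁴·s⁻⁹·A⁻³·cd.

kg⁴·m⁴·s⁻⁹·A⁻³·cd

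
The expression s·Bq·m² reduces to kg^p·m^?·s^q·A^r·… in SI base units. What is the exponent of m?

Bq = 1/s = s⁻¹ (activity is decays per second).
Combining: s·Bq·m² = s · s⁻¹ · m² = m².
The exponent of m is 2.

2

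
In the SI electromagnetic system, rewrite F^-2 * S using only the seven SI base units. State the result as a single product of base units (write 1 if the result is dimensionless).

kg·m²·s⁻⁵·A⁻²

F = C/V (capacitance = charge per voltage),
    = A·s/(kg·m²·s⁻³·A⁻¹) (substituting C and V),
    = kg⁻¹·m⁻²·s⁴·A².
So F⁻² = kg²·m⁴·s⁻⁸·A⁻⁴.
S = 1/Ω (conductance is reciprocal resistance),
    = kg⁻¹·m⁻²·s³·A².
Combining: F⁻²·S = (kg²·m⁴·s⁻⁸·A⁻⁴) · (kg⁻¹·m⁻²·s³·A²) = kg·m²·s⁻⁵·A⁻².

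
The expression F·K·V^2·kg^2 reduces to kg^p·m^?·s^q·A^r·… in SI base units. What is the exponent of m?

2

F = kg⁻¹·m⁻²·s⁴·A².
V = kg·m²·s⁻³·A⁻¹.
So V² = kg²·m⁴·s⁻⁶·A⁻².
Combining: F·K·V²·kg² = (kg⁻¹·m⁻²·s⁴·A²) · K · (kg²·m⁴·s⁻⁶·A⁻²) · kg² = kg³·m²·s⁻²·K.
The exponent of m is 2.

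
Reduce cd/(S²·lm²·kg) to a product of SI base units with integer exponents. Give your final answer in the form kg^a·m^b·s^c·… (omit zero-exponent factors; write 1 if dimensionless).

kg·m⁴·s⁻⁶·A⁻⁴·cd⁻¹

S = 1/Ω (conductance is reciprocal resistance),
    = kg⁻¹·m⁻²·s³·A².
So S⁻² = kg²·m⁴·s⁻⁶·A⁻⁴.
lm = cd·sr = cd (luminous flux; sr is dimensionless).
So lm⁻² = cd⁻².
Combining: cd·S⁻²·lm⁻²·kg⁻¹ = cd · (kg²·m⁴·s⁻⁶·A⁻⁴) · cd⁻² · kg⁻¹ = kg·m⁴·s⁻⁶·A⁻⁴·cd⁻¹.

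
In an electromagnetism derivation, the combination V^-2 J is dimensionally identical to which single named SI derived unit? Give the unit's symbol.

F

V = W/A (potential = power per current),
    = kg·m²·s⁻³·A⁻¹.
So V⁻² = kg⁻²·m⁻⁴·s⁶·A².
J = N·m (work = force × distance),
    = kg·m²·s⁻².
Combining: V⁻²·J = (kg⁻²·m⁻⁴·s⁶·A²) · (kg·m²·s⁻²) = kg⁻¹·m⁻²·s⁴·A².
kg⁻¹·m⁻²·s⁴·A² is the base-SI form of the farad.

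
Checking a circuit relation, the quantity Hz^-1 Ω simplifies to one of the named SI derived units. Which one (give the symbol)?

H

Hz = s⁻¹.
So Hz⁻¹ = s.
Ω = kg·m²·s⁻³·A⁻².
Combining: Hz⁻¹·Ω = s · (kg·m²·s⁻³·A⁻²) = kg·m²·s⁻²·A⁻².
kg·m²·s⁻²·A⁻² is the base-SI form of the henry.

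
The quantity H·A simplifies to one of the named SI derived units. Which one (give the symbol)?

Wb

H = kg·m²·s⁻²·A⁻².
Combining: H·A = (kg·m²·s⁻²·A⁻²) · A = kg·m²·s⁻²·A⁻¹.
kg·m²·s⁻²·A⁻¹ is the base-SI form of the weber.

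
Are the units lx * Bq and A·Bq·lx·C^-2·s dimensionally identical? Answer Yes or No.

Left side:
  lx = m⁻²·cd.
  Bq = s⁻¹.
  Combining: lx·Bq = (m⁻²·cd) · s⁻¹ = m⁻²·s⁻¹·cd.
Right side:
  Bq = 1/s = s⁻¹ (activity is decays per second).
  lx = lm/m² (illuminance = luminous flux per area),
      = m⁻²·cd.
  C = A·s = s·A (charge = current × time).
  So C⁻² = s⁻²·A⁻².
  Combining: A·Bq·lx·C⁻²·s = A · s⁻¹ · (m⁻²·cd) · (s⁻²·A⁻²) · s = m⁻²·s⁻²·A⁻¹·cd.
Left is m⁻²·s⁻¹·cd; right is m⁻²·s⁻²·A⁻¹·cd — different.

No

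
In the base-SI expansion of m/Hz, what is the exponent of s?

Hz = 1/s = s⁻¹ (frequency is cycles per second).
So Hz⁻¹ = s.
Combining: m·Hz⁻¹ = m · s = m·s.
The exponent of s is 1.

1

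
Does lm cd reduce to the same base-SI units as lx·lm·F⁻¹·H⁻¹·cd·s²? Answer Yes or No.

No

Left side:
  lm = cd.
  Combining: lm·cd = cd · cd = cd².
Right side:
  lx = m⁻²·cd.
  lm = cd.
  F = kg⁻¹·m⁻²·s⁴·A².
  So F⁻¹ = kg·m²·s⁻⁴·A⁻².
  H = kg·m²·s⁻²·A⁻².
  So H⁻¹ = kg⁻¹·m⁻²·s²·A².
  Combining: lx·lm·F⁻¹·H⁻¹·cd·s² = (m⁻²·cd) · cd · (kg·m²·s⁻⁴·A⁻²) · (kg⁻¹·m⁻²·s²·A²) · cd · s² = m⁻²·cd³.
Left is cd²; right is m⁻²·cd³ — different.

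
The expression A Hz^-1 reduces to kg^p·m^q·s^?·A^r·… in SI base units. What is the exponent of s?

1

Hz = s⁻¹.
So Hz⁻¹ = s.
Combining: A·Hz⁻¹ = A · s = s·A.
The exponent of s is 1.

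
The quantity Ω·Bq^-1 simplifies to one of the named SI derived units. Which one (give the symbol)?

Ω = kg·m²·s⁻³·A⁻².
Bq = s⁻¹.
So Bq⁻¹ = s.
Combining: Ω·Bq⁻¹ = (kg·m²·s⁻³·A⁻²) · s = kg·m²·s⁻²·A⁻².
kg·m²·s⁻²·A⁻² is the base-SI form of the henry.

H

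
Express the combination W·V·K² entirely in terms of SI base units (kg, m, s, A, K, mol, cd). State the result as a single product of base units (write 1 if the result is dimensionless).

kg²·m⁴·s⁻⁶·A⁻¹·K²

W = kg·m²·s⁻³.
V = kg·m²·s⁻³·A⁻¹.
Combining: W·V·K² = (kg·m²·s⁻³) · (kg·m²·s⁻³·A⁻¹) · K² = kg²·m⁴·s⁻⁶·A⁻¹·K².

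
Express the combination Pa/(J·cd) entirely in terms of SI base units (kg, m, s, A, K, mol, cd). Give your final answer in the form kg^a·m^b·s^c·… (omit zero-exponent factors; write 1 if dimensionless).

J = kg·m²·s⁻².
So J⁻¹ = kg⁻¹·m⁻²·s².
Pa = kg·m⁻¹·s⁻².
Combining: J⁻¹·Pa·cd⁻¹ = (kg⁻¹·m⁻²·s²) · (kg·m⁻¹·s⁻²) · cd⁻¹ = m⁻³·cd⁻¹.

m⁻³·cd⁻¹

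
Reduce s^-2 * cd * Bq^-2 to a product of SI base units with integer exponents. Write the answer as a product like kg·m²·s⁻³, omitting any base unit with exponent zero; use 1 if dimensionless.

Bq = 1/s = s⁻¹ (activity is decays per second).
So Bq⁻² = s².
Combining: s⁻²·cd·Bq⁻² = s⁻² · cd · s² = cd.

cd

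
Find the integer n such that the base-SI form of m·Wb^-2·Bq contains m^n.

Wb = V·s (flux: a volt is a weber per second),
    = kg·m²·s⁻²·A⁻¹.
So Wb⁻² = kg⁻²·m⁻⁴·s⁴·A².
Bq = 1/s = s⁻¹ (activity is decays per second).
Combining: m·Wb⁻²·Bq = m · (kg⁻²·m⁻⁴·s⁴·A²) · s⁻¹ = kg⁻²·m⁻³·s³·A².
The exponent of m is -3.

-3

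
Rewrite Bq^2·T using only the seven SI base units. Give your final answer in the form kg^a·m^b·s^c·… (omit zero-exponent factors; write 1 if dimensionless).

kg·s⁻⁴·A⁻¹

Bq = 1/s = s⁻¹ (activity is decays per second).
So Bq² = s⁻².
T = Wb/m² (flux density = flux per area),
    = kg·s⁻²·A⁻¹.
Combining: Bq²·T = s⁻² · (kg·s⁻²·A⁻¹) = kg·s⁻⁴·A⁻¹.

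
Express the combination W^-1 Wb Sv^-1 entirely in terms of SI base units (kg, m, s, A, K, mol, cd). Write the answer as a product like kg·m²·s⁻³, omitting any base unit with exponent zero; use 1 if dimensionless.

W = J/s (power = energy per time),
    = kg·m²·s⁻³.
So W⁻¹ = kg⁻¹·m⁻²·s³.
Wb = V·s (flux: a volt is a weber per second),
    = kg·m²·s⁻²·A⁻¹.
Sv = J/kg (equivalent dose = energy per mass),
    = m²·s⁻².
So Sv⁻¹ = m⁻²·s².
Combining: W⁻¹·Wb·Sv⁻¹ = (kg⁻¹·m⁻²·s³) · (kg·m²·s⁻²·A⁻¹) · (m⁻²·s²) = m⁻²·s³·A⁻¹.

m⁻²·s³·A⁻¹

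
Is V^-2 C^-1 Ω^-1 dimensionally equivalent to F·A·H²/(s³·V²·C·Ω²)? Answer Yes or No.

No

Left side:
  V = kg·m²·s⁻³·A⁻¹.
  So V⁻² = kg⁻²·m⁻⁴·s⁶·A².
  C = s·A.
  So C⁻¹ = s⁻¹·A⁻¹.
  Ω = kg·m²·s⁻³·A⁻².
  So Ω⁻¹ = kg⁻¹·m⁻²·s³·A².
  Combining: V⁻²·C⁻¹·Ω⁻¹ = (kg⁻²·m⁻⁴·s⁶·A²) · (s⁻¹·A⁻¹) · (kg⁻¹·m⁻²·s³·A²) = kg⁻³·m⁻⁶·s⁸·A³.
Right side:
  F = kg⁻¹·m⁻²·s⁴·A².
  V = kg·m²·s⁻³·A⁻¹.
  So V⁻² = kg⁻²·m⁻⁴·s⁶·A².
  C = s·A.
  So C⁻¹ = s⁻¹·A⁻¹.
  Ω = kg·m²·s⁻³·A⁻².
  So Ω⁻² = kg⁻²·m⁻⁴·s⁶·A⁴.
  H = kg·m²·s⁻²·A⁻².
  So H² = kg²·m⁴·s⁻⁴·A⁻⁴.
  Combining: s⁻³·F·V⁻²·C⁻¹·A·Ω⁻²·H² = s⁻³ · (kg⁻¹·m⁻²·s⁴·A²) · (kg⁻²·m⁻⁴·s⁶·A²) · (s⁻¹·A⁻¹) · A · (kg⁻²·m⁻⁴·s⁶·A⁴) · (kg²·m⁴·s⁻⁴·A⁻⁴) = kg⁻³·m⁻⁶·s⁸·A⁴.
Left is kg⁻³·m⁻⁶·s⁸·A³; right is kg⁻³·m⁻⁶·s⁸·A⁴ — different.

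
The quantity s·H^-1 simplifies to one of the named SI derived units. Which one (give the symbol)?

H = Wb/A (inductance = flux per current),
    = kg·m²·s⁻²·A⁻².
So H⁻¹ = kg⁻¹·m⁻²·s²·A².
Combining: s·H⁻¹ = s · (kg⁻¹·m⁻²·s²·A²) = kg⁻¹·m⁻²·s³·A².
kg⁻¹·m⁻²·s³·A² is the base-SI form of the siemens.

S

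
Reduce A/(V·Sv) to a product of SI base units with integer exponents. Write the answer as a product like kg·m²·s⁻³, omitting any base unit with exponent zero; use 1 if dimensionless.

V = W/A (potential = power per current),
    = kg·m²·s⁻³·A⁻¹.
So V⁻¹ = kg⁻¹·m⁻²·s³·A.
Sv = J/kg (equivalent dose = energy per mass),
    = m²·s⁻².
So Sv⁻¹ = m⁻²·s².
Combining: V⁻¹·Sv⁻¹·A = (kg⁻¹·m⁻²·s³·A) · (m⁻²·s²) · A = kg⁻¹·m⁻⁴·s⁵·A².

kg⁻¹·m⁻⁴·s⁵·A²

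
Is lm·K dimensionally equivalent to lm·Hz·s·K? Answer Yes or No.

Yes

Left side:
  lm = cd·sr = cd (luminous flux; sr is dimensionless).
  Combining: lm·K = cd · K = K·cd.
Right side:
  lm = cd·sr = cd (luminous flux; sr is dimensionless).
  Hz = 1/s = s⁻¹ (frequency is cycles per second).
  Combining: lm·Hz·s·K = cd · s⁻¹ · s · K = K·cd.
Both reduce to K·cd.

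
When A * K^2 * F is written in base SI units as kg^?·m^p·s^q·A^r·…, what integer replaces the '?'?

F = C/V (capacitance = charge per voltage),
    = A·s/(kg·m²·s⁻³·A⁻¹) (substituting C and V),
    = kg⁻¹·m⁻²·s⁴·A².
Combining: A·K²·F = A · K² · (kg⁻¹·m⁻²·s⁴·A²) = kg⁻¹·m⁻²·s⁴·A³·K².
The exponent of kg is -1.

-1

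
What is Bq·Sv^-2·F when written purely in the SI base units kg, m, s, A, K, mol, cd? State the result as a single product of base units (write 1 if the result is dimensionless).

Bq = s⁻¹.
Sv = m²·s⁻².
So Sv⁻² = m⁻⁴·s⁴.
F = kg⁻¹·m⁻²·s⁴·A².
Combining: Bq·Sv⁻²·F = s⁻¹ · (m⁻⁴·s⁴) · (kg⁻¹·m⁻²·s⁴·A²) = kg⁻¹·m⁻⁶·s⁷·A².

kg⁻¹·m⁻⁶·s⁷·A²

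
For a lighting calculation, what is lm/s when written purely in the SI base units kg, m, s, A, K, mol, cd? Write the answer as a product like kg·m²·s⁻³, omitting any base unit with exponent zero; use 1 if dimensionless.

s⁻¹·cd

lm = cd.
Combining: lm·s⁻¹ = cd · s⁻¹ = s⁻¹·cd.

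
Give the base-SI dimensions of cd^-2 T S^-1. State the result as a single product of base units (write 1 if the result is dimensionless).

kg²·m²·s⁻⁵·A⁻³·cd⁻²

T = kg·s⁻²·A⁻¹.
S = kg⁻¹·m⁻²·s³·A².
So S⁻¹ = kg·m²·s⁻³·A⁻².
Combining: cd⁻²·T·S⁻¹ = cd⁻² · (kg·s⁻²·A⁻¹) · (kg·m²·s⁻³·A⁻²) = kg²·m²·s⁻⁵·A⁻³·cd⁻².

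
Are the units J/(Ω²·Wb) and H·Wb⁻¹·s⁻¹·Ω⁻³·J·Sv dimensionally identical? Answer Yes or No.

No

Left side:
  J = N·m (work = force × distance),
      = kg·m²·s⁻².
  Ω = V/A (resistance = voltage per current),
      = kg·m²·s⁻³·A⁻².
  So Ω⁻² = kg⁻²·m⁻⁴·s⁶·A⁴.
  Wb = V·s (flux: a volt is a weber per second),
      = kg·m²·s⁻²·A⁻¹.
  So Wb⁻¹ = kg⁻¹·m⁻²·s²·A.
  Combining: J·Ω⁻²·Wb⁻¹ = (kg·m²·s⁻²) · (kg⁻²·m⁻⁴·s⁶·A⁴) · (kg⁻¹·m⁻²·s²·A) = kg⁻²·m⁻⁴·s⁶·A⁵.
Right side:
  H = Wb/A (inductance = flux per current),
      = kg·m²·s⁻²·A⁻².
  Wb = V·s (flux: a volt is a weber per second),
      = kg·m²·s⁻²·A⁻¹.
  So Wb⁻¹ = kg⁻¹·m⁻²·s²·A.
  Ω = V/A (resistance = voltage per current),
      = kg·m²·s⁻³·A⁻².
  So Ω⁻³ = kg⁻³·m⁻⁶·s⁹·A⁶.
  J = N·m (work = force × distance),
      = kg·m²·s⁻².
  Sv = J/kg (equivalent dose = energy per mass),
      = m²·s⁻².
  Combining: H·Wb⁻¹·s⁻¹·Ω⁻³·J·Sv = (kg·m²·s⁻²·A⁻²) · (kg⁻¹·m⁻²·s²·A) · s⁻¹ · (kg⁻³·m⁻⁶·s⁹·A⁶) · (kg·m²·s⁻²) · (m²·s⁻²) = kg⁻²·m⁻²·s⁴·A⁵.
Left is kg⁻²·m⁻⁴·s⁶·A⁵; right is kg⁻²·m⁻²·s⁴·A⁵ — different.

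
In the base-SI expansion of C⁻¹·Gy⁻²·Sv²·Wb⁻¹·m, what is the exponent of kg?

-1

C = A·s = s·A (charge = current × time).
So C⁻¹ = s⁻¹·A⁻¹.
Gy = J/kg (absorbed dose = energy per mass),
    = m²·s⁻².
So Gy⁻² = m⁻⁴·s⁴.
Sv = J/kg (equivalent dose = energy per mass),
    = m²·s⁻².
So Sv² = m⁴·s⁻⁴.
Wb = V·s (flux: a volt is a weber per second),
    = kg·m²·s⁻²·A⁻¹.
So Wb⁻¹ = kg⁻¹·m⁻²·s²·A.
Combining: C⁻¹·Gy⁻²·Sv²·Wb⁻¹·m = (s⁻¹·A⁻¹) · (m⁻⁴·s⁴) · (m⁴·s⁻⁴) · (kg⁻¹·m⁻²·s²·A) · m = kg⁻¹·m⁻¹·s.
The exponent of kg is -1.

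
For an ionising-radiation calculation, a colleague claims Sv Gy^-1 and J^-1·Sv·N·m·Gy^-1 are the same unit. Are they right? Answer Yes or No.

Left side:
  Sv = m²·s⁻².
  Gy = m²·s⁻².
  So Gy⁻¹ = m⁻²·s².
  Combining: Sv·Gy⁻¹ = (m²·s⁻²) · (m⁻²·s²) = 1.
Right side:
  J = N·m (work = force × distance),
      = kg·m²·s⁻².
  So J⁻¹ = kg⁻¹·m⁻²·s².
  Sv = J/kg (equivalent dose = energy per mass),
      = m²·s⁻².
  N = kg·m/s² = kg·m·s⁻² (force = mass × acceleration).
  Gy = J/kg (absorbed dose = energy per mass),
      = m²·s⁻².
  So Gy⁻¹ = m⁻²·s².
  Combining: J⁻¹·Sv·N·m·Gy⁻¹ = (kg⁻¹·m⁻²·s²) · (m²·s⁻²) · (kg·m·s⁻²) · m · (m⁻²·s²) = 1.
Both reduce to 1.

Yes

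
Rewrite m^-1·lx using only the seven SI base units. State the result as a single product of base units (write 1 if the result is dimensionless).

lx = m⁻²·cd.
Combining: m⁻¹·lx = m⁻¹ · (m⁻²·cd) = m⁻³·cd.

m⁻³·cd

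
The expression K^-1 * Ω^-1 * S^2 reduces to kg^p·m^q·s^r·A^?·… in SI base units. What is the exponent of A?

Ω = V/A (resistance = voltage per current),
    = kg·m²·s⁻³·A⁻².
So Ω⁻¹ = kg⁻¹·m⁻²·s³·A².
S = 1/Ω (conductance is reciprocal resistance),
    = kg⁻¹·m⁻²·s³·A².
So S² = kg⁻²·m⁻⁴·s⁶·A⁴.
Combining: K⁻¹·Ω⁻¹·S² = K⁻¹ · (kg⁻¹·m⁻²·s³·A²) · (kg⁻²·m⁻⁴·s⁶·A⁴) = kg⁻³·m⁻⁶·s⁹·A⁶·K⁻¹.
The exponent of A is 6.

6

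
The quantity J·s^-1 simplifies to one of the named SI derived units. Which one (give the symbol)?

J = N·m (work = force × distance),
    = kg·m²·s⁻².
Combining: J·s⁻¹ = (kg·m²·s⁻²) · s⁻¹ = kg·m²·s⁻³.
kg·m²·s⁻³ is the base-SI form of the watt.

W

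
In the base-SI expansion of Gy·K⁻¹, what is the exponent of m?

2

Gy = m²·s⁻².
Combining: Gy·K⁻¹ = (m²·s⁻²) · K⁻¹ = m²·s⁻²·K⁻¹.
The exponent of m is 2.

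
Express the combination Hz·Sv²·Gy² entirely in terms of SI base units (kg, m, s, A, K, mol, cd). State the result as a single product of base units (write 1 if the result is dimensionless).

Hz = 1/s = s⁻¹ (frequency is cycles per second).
Sv = J/kg (equivalent dose = energy per mass),
    = m²·s⁻².
So Sv² = m⁴·s⁻⁴.
Gy = J/kg (absorbed dose = energy per mass),
    = m²·s⁻².
So Gy² = m⁴·s⁻⁴.
Combining: Hz·Sv²·Gy² = s⁻¹ · (m⁴·s⁻⁴) · (m⁴·s⁻⁴) = m⁸·s⁻⁹.

m⁸·s⁻⁹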